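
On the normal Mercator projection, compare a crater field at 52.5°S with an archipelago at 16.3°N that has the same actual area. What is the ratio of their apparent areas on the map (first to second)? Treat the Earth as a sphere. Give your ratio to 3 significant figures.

2.49

Mercator is conformal with k = sec φ, so areal scale = k² = sec²φ.
At 52.5°: sec²(52.5°) = 1/0.6088² = 2.698.
At 16.3°: sec²(16.3°) = 1/0.9598² = 1.086.
Ratio = 2.698/1.086 = cos²(16.3°)/cos²(52.5°) ≈ 2.49.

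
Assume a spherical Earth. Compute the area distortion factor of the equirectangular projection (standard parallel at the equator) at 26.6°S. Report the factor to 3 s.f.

Plate carrée maps x = Rλ, y = Rφ. The meridian scale is h = 1 and the parallel scale is k = 1/cos φ = sec φ.
Areal scale = h·k = 1 × sec φ; at 26.6°, h = 1.000, k = 1.118, so h·k = 1.118.

1.12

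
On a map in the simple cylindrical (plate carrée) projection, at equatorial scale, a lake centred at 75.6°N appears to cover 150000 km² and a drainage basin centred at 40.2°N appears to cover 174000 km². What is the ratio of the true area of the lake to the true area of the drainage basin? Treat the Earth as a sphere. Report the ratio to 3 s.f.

On the plate carrée, areal scale = h·k = 1 × sec φ, so true area = apparent × cos φ.
True area of lake: 150000 × cos(75.6°) = 150000 × 0.2487 = 37300 km².
True area of drainage basin: 174000 × cos(40.2°) = 174000 × 0.7638 = 132900 km².
Ratio = 37300 / 132900 ≈ 0.281.

0.281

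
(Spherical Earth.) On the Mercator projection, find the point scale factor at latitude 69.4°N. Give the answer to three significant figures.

The Mercator projection is conformal; its linear scale factor is the same in every direction and equals sec φ = 1/cos φ.
k = 1/cos 69.4° = 1/0.3518 = 2.842.

2.84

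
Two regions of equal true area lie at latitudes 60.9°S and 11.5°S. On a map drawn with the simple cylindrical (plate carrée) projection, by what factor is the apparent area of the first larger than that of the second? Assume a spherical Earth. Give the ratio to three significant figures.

For the equirectangular projection with φ₀ = 0 (plate carrée), h = 1 along meridians and k = sec φ along parallels.
Areal scale at 60.9°: h·k = 1.000 × 2.056 = 2.056.
Areal scale at 11.5°: h·k = 1.000 × 1.020 = 1.020.
Ratio = 2.056/1.020 ≈ 2.01.

2.01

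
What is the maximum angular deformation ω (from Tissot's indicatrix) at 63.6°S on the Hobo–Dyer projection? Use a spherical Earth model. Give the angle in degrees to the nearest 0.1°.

Hobo–Dyer is a cylindrical equal-area projection with standard parallels at ±37.5°. A cylindrical equal-area projection with standard parallel φ₀ has meridian scale h = cos φ / cos φ₀ and parallel scale k = cos φ₀ / cos φ (so areas are preserved, h·k = 1).
At 63.6°: h = 0.5605, k = 1.784; principal scales a = 1.784, b = 0.5605.
sin(ω/2) = (a − b)/(a + b) = 1.224/2.345 = 0.5219, so ω = 2 arcsin(0.5219) ≈ 62.9°.

62.9°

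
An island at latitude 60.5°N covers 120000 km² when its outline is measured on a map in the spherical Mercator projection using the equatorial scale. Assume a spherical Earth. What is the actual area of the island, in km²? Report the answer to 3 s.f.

29100 km²

For Mercator, h = k = sec φ (a conformal cylindrical projection has a single point scale, 1/cos φ).
Areal scale = k² = sec²φ = 1/cos²(60.5°) = 1/0.4924² = 4.124.
True area = apparent / (areal scale) = 120000 / 4.124 ≈ 29100 km².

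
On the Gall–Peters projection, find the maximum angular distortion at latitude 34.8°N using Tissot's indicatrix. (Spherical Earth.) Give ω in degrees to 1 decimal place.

The Gall–Peters projection is cylindrical equal-area with φ₀ = 45°. A cylindrical equal-area projection with standard parallel φ₀ has meridian scale h = cos φ / cos φ₀ and parallel scale k = cos φ₀ / cos φ (so areas are preserved, h·k = 1).
At 34.8°: h = 1.161, k = 0.8611; principal scales a = 1.161, b = 0.8611.
sin(ω/2) = (a − b)/(a + b) = 0.3002/2.022 = 0.1484, so ω = 2 arcsin(0.1484) ≈ 17.1°.

17.1°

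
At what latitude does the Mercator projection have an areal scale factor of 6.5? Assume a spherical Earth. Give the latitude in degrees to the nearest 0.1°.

66.9°

Mercator areal scale is sec²φ.
sec²φ = 6.5  ⇒  cos²φ = 0.1538  ⇒  cos φ = 0.3922.
φ = arccos(0.3922) ≈ 66.9°.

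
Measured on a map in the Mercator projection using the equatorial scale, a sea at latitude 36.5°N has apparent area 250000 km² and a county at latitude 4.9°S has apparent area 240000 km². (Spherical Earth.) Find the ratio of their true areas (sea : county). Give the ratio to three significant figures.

0.678

Since Mercator area scale is 1/cos²φ, the true area equals the apparent area multiplied by cos²φ.
True area of sea: 250000 × cos²(36.5°) = 250000 × 0.6462 = 161500 km².
True area of county: 240000 × cos²(4.9°) = 240000 × 0.9927 = 238200 km².
Ratio = 161500 / 238200 ≈ 0.678.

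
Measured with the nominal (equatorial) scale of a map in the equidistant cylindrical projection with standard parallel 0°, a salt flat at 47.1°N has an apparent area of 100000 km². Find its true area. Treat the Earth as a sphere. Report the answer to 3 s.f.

68100 km²

For the equirectangular projection with φ₀ = 0 (plate carrée), h = 1 along meridians and k = sec φ along parallels.
Areal scale = h·k = 1 × sec φ; at 47.1°, h = 1.000, k = 1.469, so h·k = 1.469.
True area = apparent / (areal scale) = 100000 / 1.469 ≈ 68100 km².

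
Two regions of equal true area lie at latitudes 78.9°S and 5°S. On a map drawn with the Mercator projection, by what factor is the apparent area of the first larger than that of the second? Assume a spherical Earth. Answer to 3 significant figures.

On Mercator, area is exaggerated by sec²φ = 1/cos²φ.
At 78.9°: sec²(78.9°) = 1/0.1925² = 26.98.
At 5°: sec²(5°) = 1/0.9962² = 1.008.
Ratio = 26.98/1.008 = cos²(5°)/cos²(78.9°) ≈ 26.8.

26.8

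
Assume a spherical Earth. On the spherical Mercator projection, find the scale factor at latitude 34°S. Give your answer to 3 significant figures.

1.21

The Mercator projection is conformal; its linear scale factor is the same in every direction and equals sec φ = 1/cos φ.
k = 1/cos 34° = 1/0.8290 = 1.206.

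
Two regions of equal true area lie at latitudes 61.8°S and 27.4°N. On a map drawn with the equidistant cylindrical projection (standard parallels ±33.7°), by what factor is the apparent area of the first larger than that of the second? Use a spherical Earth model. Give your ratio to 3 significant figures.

With standard parallel φ₀ = 33.7°, the equirectangular projection gives x = Rλ cos φ₀, y = Rφ, so h = 1 and k = cos 33.7° / cos φ.
Areal scale at 61.8°: h·k = 1.000 × 1.761 = 1.761.
Areal scale at 27.4°: h·k = 1.000 × 0.9371 = 0.9371.
Ratio = 1.761/0.9371 ≈ 1.88.

1.88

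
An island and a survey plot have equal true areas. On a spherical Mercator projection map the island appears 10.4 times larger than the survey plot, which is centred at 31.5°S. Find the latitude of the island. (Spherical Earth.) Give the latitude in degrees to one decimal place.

74.7°

Mercator areal scale is sec²φ, so apparent-area ratio = sec²φ₁ / sec²φ₂ = cos²φ₂ / cos²φ₁.
cos²φ₂ / cos²φ₁ = 10.4  ⇒  cos φ₁ = cos 31.5° / √10.4 = 0.8526/3.225 = 0.2644.
φ₁ = arccos(0.2644) ≈ 74.7°.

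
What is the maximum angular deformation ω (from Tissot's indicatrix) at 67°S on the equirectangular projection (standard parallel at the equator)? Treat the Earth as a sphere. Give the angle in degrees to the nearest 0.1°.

52.0°

For the equirectangular projection with φ₀ = 0 (plate carrée), h = 1 along meridians and k = sec φ along parallels.
At 67°: h = 1.000, k = 2.559; principal scales a = 2.559, b = 1.000.
sin(ω/2) = (a − b)/(a + b) = 1.559/3.559 = 0.4381, so ω = 2 arcsin(0.4381) ≈ 52.0°.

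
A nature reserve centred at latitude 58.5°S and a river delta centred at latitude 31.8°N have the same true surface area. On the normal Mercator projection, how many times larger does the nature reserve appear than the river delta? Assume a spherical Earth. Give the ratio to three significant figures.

On Mercator, area is exaggerated by sec²φ = 1/cos²φ.
At 58.5°: sec²(58.5°) = 1/0.5225² = 3.663.
At 31.8°: sec²(31.8°) = 1/0.8499² = 1.384.
Ratio = 3.663/1.384 = cos²(31.8°)/cos²(58.5°) ≈ 2.65.

2.65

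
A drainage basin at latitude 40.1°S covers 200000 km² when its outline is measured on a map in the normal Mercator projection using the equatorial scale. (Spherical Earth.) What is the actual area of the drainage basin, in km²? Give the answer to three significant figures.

117000 km²

For Mercator, h = k = sec φ (a conformal cylindrical projection has a single point scale, 1/cos φ).
Areal scale = k² = sec²φ = 1/cos²(40.1°) = 1/0.7649² = 1.709.
True area = apparent / (areal scale) = 200000 / 1.709 ≈ 117000 km².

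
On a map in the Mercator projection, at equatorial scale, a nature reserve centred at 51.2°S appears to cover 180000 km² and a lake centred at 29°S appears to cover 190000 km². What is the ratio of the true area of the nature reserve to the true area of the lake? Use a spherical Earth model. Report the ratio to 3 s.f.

Mercator's areal exaggeration is sec²φ; hence true area = (apparent area) · cos²φ.
True area of nature reserve: 180000 × cos²(51.2°) = 180000 × 0.3926 = 70670 km².
True area of lake: 190000 × cos²(29°) = 190000 × 0.7650 = 145300 km².
Ratio = 70670 / 145300 ≈ 0.486.

0.486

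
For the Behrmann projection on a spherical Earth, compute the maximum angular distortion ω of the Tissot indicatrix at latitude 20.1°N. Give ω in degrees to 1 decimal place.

The Behrmann projection is cylindrical equal-area with φ₀ = 30°. A cylindrical equal-area projection with standard parallel φ₀ has meridian scale h = cos φ / cos φ₀ and parallel scale k = cos φ₀ / cos φ (so areas are preserved, h·k = 1).
At 20.1°: h = 1.084, k = 0.9222; principal scales a = 1.084, b = 0.9222.
sin(ω/2) = (a − b)/(a + b) = 0.1622/2.007 = 0.08082, so ω = 2 arcsin(0.08082) ≈ 9.3°.

9.3°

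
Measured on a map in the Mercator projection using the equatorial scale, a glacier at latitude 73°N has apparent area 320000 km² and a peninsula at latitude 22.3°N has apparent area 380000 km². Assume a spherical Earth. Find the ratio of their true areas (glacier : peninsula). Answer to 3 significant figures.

0.0841

On Mercator the areal scale is sec²φ, so true area = apparent × cos²φ.
True area of glacier: 320000 × cos²(73°) = 320000 × 0.08548 = 27350 km².
True area of peninsula: 380000 × cos²(22.3°) = 380000 × 0.8560 = 325300 km².
Ratio = 27350 / 325300 ≈ 0.0841.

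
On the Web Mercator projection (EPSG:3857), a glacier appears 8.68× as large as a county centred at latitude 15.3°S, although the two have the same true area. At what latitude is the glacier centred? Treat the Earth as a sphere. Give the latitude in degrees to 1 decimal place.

Mercator areal scale is sec²φ, so apparent-area ratio = sec²φ₁ / sec²φ₂ = cos²φ₂ / cos²φ₁.
cos²φ₂ / cos²φ₁ = 8.68  ⇒  cos φ₁ = cos 15.3° / √8.68 = 0.9646/2.946 = 0.3274.
φ₁ = arccos(0.3274) ≈ 70.9°.

70.9°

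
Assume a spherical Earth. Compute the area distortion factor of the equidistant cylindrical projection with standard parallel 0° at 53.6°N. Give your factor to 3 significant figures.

In the plate carrée (x = Rλ, y = Rφ), meridians are true-scale (h = 1) and parallels are stretched by k = sec φ.
Areal scale = h·k = 1 × sec φ; at 53.6°, h = 1.000, k = 1.685, so h·k = 1.685.

1.69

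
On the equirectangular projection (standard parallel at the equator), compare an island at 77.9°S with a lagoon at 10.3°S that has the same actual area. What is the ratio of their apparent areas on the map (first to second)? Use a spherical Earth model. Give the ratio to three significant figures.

Plate carrée maps x = Rλ, y = Rφ. The meridian scale is h = 1 and the parallel scale is k = 1/cos φ = sec φ.
Areal scale at 77.9°: h·k = 1.000 × 4.771 = 4.771.
Areal scale at 10.3°: h·k = 1.000 × 1.016 = 1.016.
Ratio = 4.771/1.016 ≈ 4.69.

4.69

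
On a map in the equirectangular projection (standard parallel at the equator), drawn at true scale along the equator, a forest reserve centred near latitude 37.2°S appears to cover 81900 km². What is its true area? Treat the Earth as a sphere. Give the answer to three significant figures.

65200 km²

In the plate carrée (x = Rλ, y = Rφ), meridians are true-scale (h = 1) and parallels are stretched by k = sec φ.
Areal scale = h·k = 1 × sec φ; at 37.2°, h = 1.000, k = 1.255, so h·k = 1.255.
True area = apparent / (areal scale) = 81900 / 1.255 ≈ 65200 km².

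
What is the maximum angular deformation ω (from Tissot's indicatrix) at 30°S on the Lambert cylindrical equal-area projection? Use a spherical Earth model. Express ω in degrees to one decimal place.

The Lambert cylindrical equal-area projection is the cylindrical equal-area projection with its standard parallel at the equator (φ₀ = 0). A cylindrical equal-area projection with standard parallel φ₀ has meridian scale h = cos φ / cos φ₀ and parallel scale k = cos φ₀ / cos φ (so areas are preserved, h·k = 1).
At 30°: h = 0.8660, k = 1.155; principal scales a = 1.155, b = 0.8660.
sin(ω/2) = (a − b)/(a + b) = 0.2887/2.021 = 0.1429, so ω = 2 arcsin(0.1429) ≈ 16.4°.

16.4°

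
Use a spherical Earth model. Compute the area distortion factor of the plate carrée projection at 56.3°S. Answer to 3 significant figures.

1.80

Plate carrée maps x = Rλ, y = Rφ. The meridian scale is h = 1 and the parallel scale is k = 1/cos φ = sec φ.
Areal scale = h·k = 1 × sec φ; at 56.3°, h = 1.000, k = 1.802, so h·k = 1.802.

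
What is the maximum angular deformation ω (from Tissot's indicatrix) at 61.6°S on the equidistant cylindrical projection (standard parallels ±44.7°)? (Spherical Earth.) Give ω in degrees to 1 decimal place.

In the equirectangular projection with standard parallel φ₀ = 44.7° (x = Rλ cos φ₀, y = Rφ), meridians are true-scale (h = 1) and the parallel scale is k = cos φ₀ / cos φ.
At 61.6°: h = 1.000, k = 1.494; principal scales a = 1.494, b = 1.000.
sin(ω/2) = (a − b)/(a + b) = 0.4945/2.494 = 0.1982, so ω = 2 arcsin(0.1982) ≈ 22.9°.

22.9°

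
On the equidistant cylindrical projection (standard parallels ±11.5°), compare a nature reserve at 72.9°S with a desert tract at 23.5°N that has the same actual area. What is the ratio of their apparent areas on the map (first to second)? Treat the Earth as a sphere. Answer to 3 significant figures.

3.12

With standard parallel φ₀ = 11.5°, the equirectangular projection gives x = Rλ cos φ₀, y = Rφ, so h = 1 and k = cos 11.5° / cos φ.
Areal scale at 72.9°: h·k = 1.000 × 3.333 = 3.333.
Areal scale at 23.5°: h·k = 1.000 × 1.069 = 1.069.
Ratio = 3.333/1.069 ≈ 3.12.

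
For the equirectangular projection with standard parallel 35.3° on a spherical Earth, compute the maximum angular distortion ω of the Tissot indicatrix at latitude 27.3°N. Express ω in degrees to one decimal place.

In the equirectangular projection with standard parallel φ₀ = 35.3° (x = Rλ cos φ₀, y = Rφ), meridians are true-scale (h = 1) and the parallel scale is k = cos φ₀ / cos φ.
At 27.3°: h = 1.000, k = 0.9184; principal scales a = 1.000, b = 0.9184.
sin(ω/2) = (a − b)/(a + b) = 0.08156/1.918 = 0.04252, so ω = 2 arcsin(0.04252) ≈ 4.9°.

4.9°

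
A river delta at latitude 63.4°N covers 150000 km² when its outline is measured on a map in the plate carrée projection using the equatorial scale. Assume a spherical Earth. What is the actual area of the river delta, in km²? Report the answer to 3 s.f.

For the equirectangular projection with φ₀ = 0 (plate carrée), h = 1 along meridians and k = sec φ along parallels.
Areal scale = h·k = 1 × sec φ; at 63.4°, h = 1.000, k = 2.233, so h·k = 2.233.
True area = apparent / (areal scale) = 150000 / 2.233 ≈ 67200 km².

67200 km²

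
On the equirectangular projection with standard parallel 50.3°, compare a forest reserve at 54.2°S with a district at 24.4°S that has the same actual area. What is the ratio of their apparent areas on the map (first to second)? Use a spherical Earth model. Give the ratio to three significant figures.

The equidistant cylindrical projection with φ₀ = 50.3° has h = 1 (meridians true) and k = cos φ₀ / cos φ along parallels.
Areal scale at 54.2°: h·k = 1.000 × 1.092 = 1.092.
Areal scale at 24.4°: h·k = 1.000 × 0.7014 = 0.7014.
Ratio = 1.092/0.7014 ≈ 1.56.

1.56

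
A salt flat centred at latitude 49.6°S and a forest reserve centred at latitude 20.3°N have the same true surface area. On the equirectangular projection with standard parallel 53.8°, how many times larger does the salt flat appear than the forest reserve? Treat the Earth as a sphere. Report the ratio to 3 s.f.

The equidistant cylindrical projection with φ₀ = 53.8° has h = 1 (meridians true) and k = cos φ₀ / cos φ along parallels.
Areal scale at 49.6°: h·k = 1.000 × 0.9113 = 0.9113.
Areal scale at 20.3°: h·k = 1.000 × 0.6297 = 0.6297.
Ratio = 0.9113/0.6297 ≈ 1.45.

1.45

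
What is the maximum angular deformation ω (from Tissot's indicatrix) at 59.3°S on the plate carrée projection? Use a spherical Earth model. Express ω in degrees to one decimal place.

In the plate carrée (x = Rλ, y = Rφ), meridians are true-scale (h = 1) and parallels are stretched by k = sec φ.
At 59.3°: h = 1.000, k = 1.959; principal scales a = 1.959, b = 1.000.
sin(ω/2) = (a − b)/(a + b) = 0.9587/2.959 = 0.3240, so ω = 2 arcsin(0.3240) ≈ 37.8°.

37.8°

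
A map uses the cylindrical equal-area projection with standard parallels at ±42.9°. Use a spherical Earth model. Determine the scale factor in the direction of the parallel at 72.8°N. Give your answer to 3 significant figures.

A cylindrical equal-area projection with standard parallel φ₀ has meridian scale h = cos φ / cos φ₀ and parallel scale k = cos φ₀ / cos φ (so areas are preserved, h·k = 1).
k = cos 42.9° / cos 72.8° = 0.7325/0.2957 = 2.477.

2.48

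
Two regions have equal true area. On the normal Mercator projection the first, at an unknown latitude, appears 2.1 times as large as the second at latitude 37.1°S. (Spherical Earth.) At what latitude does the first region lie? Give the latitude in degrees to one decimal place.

56.6°

Mercator areal scale is sec²φ, so apparent-area ratio = sec²φ₁ / sec²φ₂ = cos²φ₂ / cos²φ₁.
cos²φ₂ / cos²φ₁ = 2.1  ⇒  cos φ₁ = cos 37.1° / √2.1 = 0.7976/1.449 = 0.5504.
φ₁ = arccos(0.5504) ≈ 56.6°.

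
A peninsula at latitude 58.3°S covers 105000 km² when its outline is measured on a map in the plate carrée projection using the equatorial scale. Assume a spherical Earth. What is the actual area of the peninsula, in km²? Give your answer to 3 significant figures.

55200 km²

Plate carrée maps x = Rλ, y = Rφ. The meridian scale is h = 1 and the parallel scale is k = 1/cos φ = sec φ.
Areal scale = h·k = 1 × sec φ; at 58.3°, h = 1.000, k = 1.903, so h·k = 1.903.
True area = apparent / (areal scale) = 105000 / 1.903 ≈ 55200 km².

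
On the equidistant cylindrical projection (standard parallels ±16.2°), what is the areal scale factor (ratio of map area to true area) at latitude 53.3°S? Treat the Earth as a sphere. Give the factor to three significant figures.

1.61

In the equirectangular projection with standard parallel φ₀ = 16.2° (x = Rλ cos φ₀, y = Rφ), meridians are true-scale (h = 1) and the parallel scale is k = cos φ₀ / cos φ.
Areal scale = h·k = 1 × cos φ₀ / cos φ; at 53.3°, h = 1.000, k = 1.607, so h·k = 1.607.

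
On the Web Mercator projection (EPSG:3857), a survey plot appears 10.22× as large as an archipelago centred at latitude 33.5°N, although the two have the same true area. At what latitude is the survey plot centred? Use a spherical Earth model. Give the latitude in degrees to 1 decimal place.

For equal true areas on Mercator, apparent areas scale as sec²φ, so the ratio is cos²φ₂ / cos²φ₁.
cos²φ₂ / cos²φ₁ = 10.22  ⇒  cos φ₁ = cos 33.5° / √10.22 = 0.8339/3.197 = 0.2608.
φ₁ = arccos(0.2608) ≈ 74.9°.

74.9°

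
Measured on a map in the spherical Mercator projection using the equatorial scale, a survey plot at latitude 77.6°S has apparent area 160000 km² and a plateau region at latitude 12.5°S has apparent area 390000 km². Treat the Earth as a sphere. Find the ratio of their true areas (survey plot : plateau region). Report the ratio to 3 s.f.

Since Mercator area scale is 1/cos²φ, the true area equals the apparent area multiplied by cos²φ.
True area of survey plot: 160000 × cos²(77.6°) = 160000 × 0.04611 = 7378 km².
True area of plateau region: 390000 × cos²(12.5°) = 390000 × 0.9532 = 371700 km².
Ratio = 7378 / 371700 ≈ 0.0198.

0.0198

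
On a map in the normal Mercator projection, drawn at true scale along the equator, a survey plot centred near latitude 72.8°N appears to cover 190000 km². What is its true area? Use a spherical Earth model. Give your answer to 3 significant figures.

16600 km²

For Mercator, h = k = sec φ (a conformal cylindrical projection has a single point scale, 1/cos φ).
Areal scale = k² = sec²φ = 1/cos²(72.8°) = 1/0.2957² = 11.44.
True area = apparent / (areal scale) = 190000 / 11.44 ≈ 16600 km².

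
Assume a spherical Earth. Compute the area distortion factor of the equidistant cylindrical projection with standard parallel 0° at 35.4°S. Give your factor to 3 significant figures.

For the equirectangular projection with φ₀ = 0 (plate carrée), h = 1 along meridians and k = sec φ along parallels.
Areal scale = h·k = 1 × sec φ; at 35.4°, h = 1.000, k = 1.227, so h·k = 1.227.

1.23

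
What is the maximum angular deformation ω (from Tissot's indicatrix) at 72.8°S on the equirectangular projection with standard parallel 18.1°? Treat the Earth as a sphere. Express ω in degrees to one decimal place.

The equidistant cylindrical projection with φ₀ = 18.1° has h = 1 (meridians true) and k = cos φ₀ / cos φ along parallels.
At 72.8°: h = 1.000, k = 3.214; principal scales a = 3.214, b = 1.000.
sin(ω/2) = (a − b)/(a + b) = 2.214/4.214 = 0.5254, so ω = 2 arcsin(0.5254) ≈ 63.4°.

63.4°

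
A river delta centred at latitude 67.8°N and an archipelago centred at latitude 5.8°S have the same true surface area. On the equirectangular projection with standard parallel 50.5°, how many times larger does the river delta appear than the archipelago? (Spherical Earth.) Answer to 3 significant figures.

In the equirectangular projection with standard parallel φ₀ = 50.5° (x = Rλ cos φ₀, y = Rφ), meridians are true-scale (h = 1) and the parallel scale is k = cos φ₀ / cos φ.
Areal scale at 67.8°: h·k = 1.000 × 1.683 = 1.683.
Areal scale at 5.8°: h·k = 1.000 × 0.6394 = 0.6394.
Ratio = 1.683/0.6394 ≈ 2.63.

2.63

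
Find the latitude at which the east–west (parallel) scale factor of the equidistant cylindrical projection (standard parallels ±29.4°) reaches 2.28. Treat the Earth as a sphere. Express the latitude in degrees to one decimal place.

In the equirectangular projection with standard parallel φ₀ = 29.4° (x = Rλ cos φ₀, y = Rφ), meridians are true-scale (h = 1) and the parallel scale is k = cos φ₀ / cos φ.
k = cos φ₀ / cos φ = 2.28  ⇒  cos φ = cos 29.4° / 2.28 = 0.3821.
φ = arccos(0.3821) ≈ 67.5°.

67.5°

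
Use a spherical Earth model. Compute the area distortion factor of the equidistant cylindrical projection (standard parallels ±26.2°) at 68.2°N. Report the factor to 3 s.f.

2.42

In the equirectangular projection with standard parallel φ₀ = 26.2° (x = Rλ cos φ₀, y = Rφ), meridians are true-scale (h = 1) and the parallel scale is k = cos φ₀ / cos φ.
Areal scale = h·k = 1 × cos φ₀ / cos φ; at 68.2°, h = 1.000, k = 2.416, so h·k = 2.416.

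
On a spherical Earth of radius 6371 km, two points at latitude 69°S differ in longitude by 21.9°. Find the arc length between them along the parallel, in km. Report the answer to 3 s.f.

Arc length along a parallel = R cos φ · Δλ (with Δλ in radians).
= 6371 × cos 69° × (21.9° × π/180) = 6371 × 0.3584 × 0.3822 ≈ 873 km.

873 km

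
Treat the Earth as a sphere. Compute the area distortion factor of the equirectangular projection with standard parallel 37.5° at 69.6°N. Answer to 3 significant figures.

2.28

With standard parallel φ₀ = 37.5°, the equirectangular projection gives x = Rλ cos φ₀, y = Rφ, so h = 1 and k = cos 37.5° / cos φ.
Areal scale = h·k = 1 × cos φ₀ / cos φ; at 69.6°, h = 1.000, k = 2.276, so h·k = 2.276.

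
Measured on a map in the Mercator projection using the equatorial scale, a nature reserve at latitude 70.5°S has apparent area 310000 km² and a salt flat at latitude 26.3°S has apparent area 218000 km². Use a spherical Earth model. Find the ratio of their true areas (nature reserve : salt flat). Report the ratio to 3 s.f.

0.197

On Mercator the areal scale is sec²φ, so true area = apparent × cos²φ.
True area of nature reserve: 310000 × cos²(70.5°) = 310000 × 0.1114 = 34540 km².
True area of salt flat: 218000 × cos²(26.3°) = 218000 × 0.8037 = 175200 km².
Ratio = 34540 / 175200 ≈ 0.197.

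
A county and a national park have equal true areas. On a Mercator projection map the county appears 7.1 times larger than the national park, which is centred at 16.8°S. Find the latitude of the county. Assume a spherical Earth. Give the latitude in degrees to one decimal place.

68.9°

For equal true areas on Mercator, apparent areas scale as sec²φ, so the ratio is cos²φ₂ / cos²φ₁.
cos²φ₂ / cos²φ₁ = 7.1  ⇒  cos φ₁ = cos 16.8° / √7.1 = 0.9573/2.665 = 0.3593.
φ₁ = arccos(0.3593) ≈ 68.9°.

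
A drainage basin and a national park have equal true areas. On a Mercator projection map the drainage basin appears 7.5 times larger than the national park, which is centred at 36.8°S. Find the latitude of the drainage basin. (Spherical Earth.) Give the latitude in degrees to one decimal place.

73.0°

For equal true areas on Mercator, apparent areas scale as sec²φ, so the ratio is cos²φ₂ / cos²φ₁.
cos²φ₂ / cos²φ₁ = 7.5  ⇒  cos φ₁ = cos 36.8° / √7.5 = 0.8007/2.739 = 0.2924.
φ₁ = arccos(0.2924) ≈ 73.0°.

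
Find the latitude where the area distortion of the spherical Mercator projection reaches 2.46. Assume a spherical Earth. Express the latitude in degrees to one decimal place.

50.4°

Mercator areal scale is sec²φ.
sec²φ = 2.46  ⇒  cos²φ = 0.4065  ⇒  cos φ = 0.6376.
φ = arccos(0.6376) ≈ 50.4°.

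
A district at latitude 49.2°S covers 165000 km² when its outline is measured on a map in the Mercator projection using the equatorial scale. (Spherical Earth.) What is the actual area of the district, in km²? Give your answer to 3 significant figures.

70400 km²

The Mercator projection is conformal; its linear scale factor is the same in every direction and equals sec φ = 1/cos φ.
Areal scale = k² = sec²φ = 1/cos²(49.2°) = 1/0.6534² = 2.342.
True area = apparent / (areal scale) = 165000 / 2.342 ≈ 70400 km².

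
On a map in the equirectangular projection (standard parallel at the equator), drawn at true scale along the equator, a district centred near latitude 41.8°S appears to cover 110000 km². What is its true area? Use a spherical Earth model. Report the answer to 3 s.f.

For the equirectangular projection with φ₀ = 0 (plate carrée), h = 1 along meridians and k = sec φ along parallels.
Areal scale = h·k = 1 × sec φ; at 41.8°, h = 1.000, k = 1.341, so h·k = 1.341.
True area = apparent / (areal scale) = 110000 / 1.341 ≈ 82000 km².

82000 km²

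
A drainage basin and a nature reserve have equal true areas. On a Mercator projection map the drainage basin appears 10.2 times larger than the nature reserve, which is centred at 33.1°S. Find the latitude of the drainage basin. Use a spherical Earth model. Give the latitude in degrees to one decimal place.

For equal true areas on Mercator, apparent areas scale as sec²φ, so the ratio is cos²φ₂ / cos²φ₁.
cos²φ₂ / cos²φ₁ = 10.2  ⇒  cos φ₁ = cos 33.1° / √10.2 = 0.8377/3.194 = 0.2623.
φ₁ = arccos(0.2623) ≈ 74.8°.

74.8°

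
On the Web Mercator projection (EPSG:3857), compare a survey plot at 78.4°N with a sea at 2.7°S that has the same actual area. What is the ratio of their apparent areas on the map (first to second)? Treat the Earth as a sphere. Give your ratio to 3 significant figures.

Mercator areal scale is sec²φ.
At 78.4°: sec²(78.4°) = 1/0.2011² = 24.73.
At 2.7°: sec²(2.7°) = 1/0.9989² = 1.002.
Ratio = 24.73/1.002 = cos²(2.7°)/cos²(78.4°) ≈ 24.7.

24.7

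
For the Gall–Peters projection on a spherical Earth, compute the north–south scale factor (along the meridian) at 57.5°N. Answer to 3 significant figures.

0.760

Gall–Peters is a cylindrical equal-area projection with standard parallels at ±45°. Cylindrical equal-area (φ₀ = 45°): h = cos φ / cos 45° along meridians, k = cos 45° / cos φ along parallels; h·k = 1.
h = cos 57.5° / cos 45° = 0.5373/0.7071 = 0.7599.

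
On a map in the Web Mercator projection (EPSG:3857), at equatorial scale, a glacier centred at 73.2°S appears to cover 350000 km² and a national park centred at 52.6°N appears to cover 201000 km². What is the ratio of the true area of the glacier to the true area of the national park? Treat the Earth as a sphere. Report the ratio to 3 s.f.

Mercator's areal exaggeration is sec²φ; hence true area = (apparent area) · cos²φ.
True area of glacier: 350000 × cos²(73.2°) = 350000 × 0.08354 = 29240 km².
True area of national park: 201000 × cos²(52.6°) = 201000 × 0.3689 = 74150 km².
Ratio = 29240 / 74150 ≈ 0.394.

0.394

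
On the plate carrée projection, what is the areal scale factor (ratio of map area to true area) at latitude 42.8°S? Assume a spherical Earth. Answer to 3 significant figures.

1.36

Plate carrée maps x = Rλ, y = Rφ. The meridian scale is h = 1 and the parallel scale is k = 1/cos φ = sec φ.
Areal scale = h·k = 1 × sec φ; at 42.8°, h = 1.000, k = 1.363, so h·k = 1.363.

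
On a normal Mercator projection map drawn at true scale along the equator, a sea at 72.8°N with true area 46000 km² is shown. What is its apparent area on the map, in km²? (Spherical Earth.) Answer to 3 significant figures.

526000 km²

Mercator is conformal, so the point scale is isotropic: h = k = sec φ = 1/cos φ.
Areal scale = k² = sec²φ = 1/cos²(72.8°) = 1/0.2957² = 11.44.
Apparent area = 46000 × 11.44 ≈ 526000 km².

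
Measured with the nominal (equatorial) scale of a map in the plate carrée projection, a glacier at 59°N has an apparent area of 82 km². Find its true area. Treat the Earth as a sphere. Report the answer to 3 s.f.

42.2 km²

In the plate carrée (x = Rλ, y = Rφ), meridians are true-scale (h = 1) and parallels are stretched by k = sec φ.
Areal scale = h·k = 1 × sec φ; at 59°, h = 1.000, k = 1.942, so h·k = 1.942.
True area = apparent / (areal scale) = 82 / 1.942 ≈ 42.2 km².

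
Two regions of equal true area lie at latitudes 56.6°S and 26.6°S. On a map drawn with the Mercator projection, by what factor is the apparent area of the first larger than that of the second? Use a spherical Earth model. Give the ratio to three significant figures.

2.64

Mercator is conformal with k = sec φ, so areal scale = k² = sec²φ.
At 56.6°: sec²(56.6°) = 1/0.5505² = 3.300.
At 26.6°: sec²(26.6°) = 1/0.8942² = 1.251.
Ratio = 3.300/1.251 = cos²(26.6°)/cos²(56.6°) ≈ 2.64.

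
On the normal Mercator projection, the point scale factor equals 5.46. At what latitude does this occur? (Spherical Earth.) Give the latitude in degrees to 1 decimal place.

Mercator scale is k = sec φ = 1/cos φ.
1/cos φ = 5.46  ⇒  cos φ = 0.1832  ⇒  φ = arccos(0.1832) ≈ 79.4°.

79.4°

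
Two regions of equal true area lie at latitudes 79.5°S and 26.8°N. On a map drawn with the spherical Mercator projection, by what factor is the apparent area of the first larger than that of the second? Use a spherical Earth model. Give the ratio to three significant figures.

On Mercator, area is exaggerated by sec²φ = 1/cos²φ.
At 79.5°: sec²(79.5°) = 1/0.1822² = 30.11.
At 26.8°: sec²(26.8°) = 1/0.8926² = 1.255.
Ratio = 30.11/1.255 = cos²(26.8°)/cos²(79.5°) ≈ 24.0.

24.0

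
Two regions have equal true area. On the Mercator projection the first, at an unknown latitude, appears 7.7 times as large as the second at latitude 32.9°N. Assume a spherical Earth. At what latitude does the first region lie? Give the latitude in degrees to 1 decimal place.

72.4°

On Mercator, (apparent₁)/(apparent₂) = sec²φ₁ / sec²φ₂ when true areas are equal.
cos²φ₂ / cos²φ₁ = 7.7  ⇒  cos φ₁ = cos 32.9° / √7.7 = 0.8396/2.775 = 0.3026.
φ₁ = arccos(0.3026) ≈ 72.4°.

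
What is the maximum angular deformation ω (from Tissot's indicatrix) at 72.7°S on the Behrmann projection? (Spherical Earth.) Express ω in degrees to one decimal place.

Behrmann is a cylindrical equal-area projection with standard parallels at ±30°. For cylindrical equal-area with standard parallel φ₀, h = cos φ / cos φ₀ and k = cos φ₀ / cos φ, so h·k = 1.
At 72.7°: h = 0.3434, k = 2.912; principal scales a = 2.912, b = 0.3434.
sin(ω/2) = (a − b)/(a + b) = 2.569/3.256 = 0.7891, so ω = 2 arcsin(0.7891) ≈ 104.2°.

104.2°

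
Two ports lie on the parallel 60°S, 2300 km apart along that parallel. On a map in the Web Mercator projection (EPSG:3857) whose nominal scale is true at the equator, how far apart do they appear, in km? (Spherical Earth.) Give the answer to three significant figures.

4600 km

For Mercator, h = k = sec φ (a conformal cylindrical projection has a single point scale, 1/cos φ).
Along the parallel, k = sec 60° = 1/0.5000 = 2.000.
Map distance = 2300 × 2.000 ≈ 4600 km.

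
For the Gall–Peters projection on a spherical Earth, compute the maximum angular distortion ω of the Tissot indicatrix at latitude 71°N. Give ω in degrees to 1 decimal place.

The Gall–Peters projection is cylindrical equal-area with φ₀ = 45°. Cylindrical equal-area (φ₀ = 45°): h = cos φ / cos 45° along meridians, k = cos 45° / cos φ along parallels; h·k = 1.
At 71°: h = 0.4604, k = 2.172; principal scales a = 2.172, b = 0.4604.
sin(ω/2) = (a − b)/(a + b) = 1.711/2.632 = 0.6502, so ω = 2 arcsin(0.6502) ≈ 81.1°.

81.1°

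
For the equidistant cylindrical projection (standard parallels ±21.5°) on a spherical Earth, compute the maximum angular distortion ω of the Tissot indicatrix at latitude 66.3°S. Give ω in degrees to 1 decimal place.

46.7°

With standard parallel φ₀ = 21.5°, the equirectangular projection gives x = Rλ cos φ₀, y = Rφ, so h = 1 and k = cos 21.5° / cos φ.
At 66.3°: h = 1.000, k = 2.315; principal scales a = 2.315, b = 1.000.
sin(ω/2) = (a − b)/(a + b) = 1.315/3.315 = 0.3966, so ω = 2 arcsin(0.3966) ≈ 46.7°.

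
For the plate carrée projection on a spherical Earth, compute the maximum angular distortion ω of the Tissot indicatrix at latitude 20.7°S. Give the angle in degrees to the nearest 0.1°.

In the plate carrée (x = Rλ, y = Rφ), meridians are true-scale (h = 1) and parallels are stretched by k = sec φ.
At 20.7°: h = 1.000, k = 1.069; principal scales a = 1.069, b = 1.000.
sin(ω/2) = (a − b)/(a + b) = 0.06901/2.069 = 0.03335, so ω = 2 arcsin(0.03335) ≈ 3.8°.

3.8°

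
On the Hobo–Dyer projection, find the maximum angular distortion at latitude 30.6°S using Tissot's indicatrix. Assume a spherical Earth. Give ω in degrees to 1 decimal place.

9.3°

The Hobo–Dyer projection is cylindrical equal-area with φ₀ = 37.5°. Cylindrical equal-area (φ₀ = 37.5°): h = cos φ / cos 37.5° along meridians, k = cos 37.5° / cos φ along parallels; h·k = 1.
At 30.6°: h = 1.085, k = 0.9217; principal scales a = 1.085, b = 0.9217.
sin(ω/2) = (a − b)/(a + b) = 0.1632/2.007 = 0.08135, so ω = 2 arcsin(0.08135) ≈ 9.3°.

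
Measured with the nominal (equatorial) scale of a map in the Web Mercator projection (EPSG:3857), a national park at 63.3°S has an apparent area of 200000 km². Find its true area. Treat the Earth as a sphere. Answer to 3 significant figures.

Mercator is conformal, so the point scale is isotropic: h = k = sec φ = 1/cos φ.
Areal scale = k² = sec²φ = 1/cos²(63.3°) = 1/0.4493² = 4.953.
True area = apparent / (areal scale) = 200000 / 4.953 ≈ 40400 km².

40400 km²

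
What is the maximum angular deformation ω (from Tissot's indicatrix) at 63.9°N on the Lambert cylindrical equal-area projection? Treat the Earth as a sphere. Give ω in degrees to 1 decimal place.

85.0°

The Lambert cylindrical equal-area projection is the cylindrical equal-area projection with its standard parallel at the equator (φ₀ = 0). A cylindrical equal-area projection with standard parallel φ₀ has meridian scale h = cos φ / cos φ₀ and parallel scale k = cos φ₀ / cos φ (so areas are preserved, h·k = 1).
At 63.9°: h = 0.4399, k = 2.273; principal scales a = 2.273, b = 0.4399.
sin(ω/2) = (a − b)/(a + b) = 1.833/2.713 = 0.6757, so ω = 2 arcsin(0.6757) ≈ 85.0°.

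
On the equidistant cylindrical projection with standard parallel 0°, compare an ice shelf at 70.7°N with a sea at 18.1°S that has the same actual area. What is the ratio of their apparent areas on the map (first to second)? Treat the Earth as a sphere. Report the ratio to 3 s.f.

2.88

For the equirectangular projection with φ₀ = 0 (plate carrée), h = 1 along meridians and k = sec φ along parallels.
Areal scale at 70.7°: h·k = 1.000 × 3.026 = 3.026.
Areal scale at 18.1°: h·k = 1.000 × 1.052 = 1.052.
Ratio = 3.026/1.052 ≈ 2.88.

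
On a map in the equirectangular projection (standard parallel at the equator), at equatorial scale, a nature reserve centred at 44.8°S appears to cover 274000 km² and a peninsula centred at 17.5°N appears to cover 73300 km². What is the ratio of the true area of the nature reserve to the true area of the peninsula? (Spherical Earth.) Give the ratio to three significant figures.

2.78

On the plate carrée, areal scale = h·k = 1 × sec φ, so true area = apparent × cos φ.
True area of nature reserve: 274000 × cos(44.8°) = 274000 × 0.7096 = 194400 km².
True area of peninsula: 73300 × cos(17.5°) = 73300 × 0.9537 = 69910 km².
Ratio = 194400 / 69910 ≈ 2.78.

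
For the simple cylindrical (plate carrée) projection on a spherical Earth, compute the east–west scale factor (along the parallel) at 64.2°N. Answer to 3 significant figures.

Plate carrée maps x = Rλ, y = Rφ. The meridian scale is h = 1 and the parallel scale is k = 1/cos φ = sec φ.
k = 1/cos 64.2° = 1/0.4352 = 2.298.

2.30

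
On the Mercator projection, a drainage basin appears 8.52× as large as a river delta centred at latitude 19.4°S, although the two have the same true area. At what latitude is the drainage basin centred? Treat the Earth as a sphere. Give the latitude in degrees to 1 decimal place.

For equal true areas on Mercator, apparent areas scale as sec²φ, so the ratio is cos²φ₂ / cos²φ₁.
cos²φ₂ / cos²φ₁ = 8.52  ⇒  cos φ₁ = cos 19.4° / √8.52 = 0.9432/2.919 = 0.3231.
φ₁ = arccos(0.3231) ≈ 71.1°.

71.1°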